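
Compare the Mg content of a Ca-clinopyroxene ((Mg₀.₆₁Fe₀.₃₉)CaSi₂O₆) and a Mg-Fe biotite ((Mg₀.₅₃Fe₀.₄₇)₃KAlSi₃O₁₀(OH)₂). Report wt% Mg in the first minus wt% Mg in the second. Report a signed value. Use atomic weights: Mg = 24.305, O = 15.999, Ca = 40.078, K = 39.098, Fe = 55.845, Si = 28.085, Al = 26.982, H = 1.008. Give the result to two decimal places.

M((Mg₀.₆₁Fe₀.₃₉)CaSi₂O₆) = 228.848 g/mol, so wt% Mg = 14.826/228.848 × 100 = 6.48%.
M((Mg₀.₅₃Fe₀.₄₇)₃KAlSi₃O₁₀(OH)₂) = 461.725 g/mol, so wt% Mg = 38.645/461.725 × 100 = 8.37%.
6.48 − 8.37 = -1.89 pp.

-1.89 percentage points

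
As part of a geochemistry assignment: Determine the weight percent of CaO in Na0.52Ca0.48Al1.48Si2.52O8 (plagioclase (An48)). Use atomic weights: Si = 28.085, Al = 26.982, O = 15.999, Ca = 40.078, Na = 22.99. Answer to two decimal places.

9.97 wt%

Molar mass of Na0.52Ca0.48Al1.48Si2.52O8 = 0.52*22.99 + 0.48*40.078 + 1.48*26.982 + 2.52*28.085 + 8*15.999 = 269.892 g/mol.
Each formula unit contains 0.48 Ca, equivalent to 0.48/1 = 0.4800 mol CaO.
M(CaO) = 1×40.078 + 1×15.999 = 56.077 g/mol.
Mass of CaO per formula unit = 0.4800 × 56.077 = 26.917 g.
CaO wt% = 26.917 / 269.892 × 100 = 9.97%.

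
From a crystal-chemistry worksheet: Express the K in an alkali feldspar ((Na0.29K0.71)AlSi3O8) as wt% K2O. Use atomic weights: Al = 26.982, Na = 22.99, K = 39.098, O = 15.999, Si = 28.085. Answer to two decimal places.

12.22 wt%

M((Na0.29K0.71)AlSi3O8) = 273.656 g/mol; M(K2O) = 94.195 g/mol.
Moles K2O per formula unit = 0.71 K ÷ 2 = 0.3550.
K2O fraction = (0.3550 × 94.195) / 273.656 = 33.439/273.656 = 0.1222.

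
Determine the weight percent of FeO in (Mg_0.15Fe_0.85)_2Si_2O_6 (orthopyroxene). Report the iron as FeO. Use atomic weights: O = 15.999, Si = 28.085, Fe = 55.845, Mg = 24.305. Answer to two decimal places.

Molar mass of (Mg_0.15Fe_0.85)_2Si_2O_6 = 0.30×24.305 + 1.70×55.845 + 2×28.085 + 6×15.999 = 254.392 g/mol.
Each formula unit contains 1.70 Fe, equivalent to 1.70/1 = 1.7000 mol FeO.
M(FeO) = 1×55.845 + 1×15.999 = 71.844 g/mol.
Mass of FeO per formula unit = 1.7000 × 71.844 = 122.135 g.
FeO wt% = 122.135 / 254.392 × 100 = 48.01%.

48.01 wt%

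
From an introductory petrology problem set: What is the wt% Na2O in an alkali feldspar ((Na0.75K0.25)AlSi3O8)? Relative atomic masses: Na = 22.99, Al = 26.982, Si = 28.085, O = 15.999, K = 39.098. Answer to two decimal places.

8.73 wt%

Formula mass = 266.246 g/mol.
0.75 Na → 0.3750 mol Na2O per formula unit; M(Na2O) = 61.979, so Na2O mass = 23.242 g.
23.242/266.246 × 100 = 8.73 wt%.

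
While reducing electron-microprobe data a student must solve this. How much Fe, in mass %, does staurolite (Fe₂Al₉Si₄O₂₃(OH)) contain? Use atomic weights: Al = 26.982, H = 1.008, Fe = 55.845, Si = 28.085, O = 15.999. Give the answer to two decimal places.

13.11 mass %

M(Fe₂Al₉Si₄O₂₃(OH)) = 851.852 g/mol.
Fe contributes 2 × 55.845 = 111.690 g per mole.
111.690/851.852 = 0.1311 → 13.11%.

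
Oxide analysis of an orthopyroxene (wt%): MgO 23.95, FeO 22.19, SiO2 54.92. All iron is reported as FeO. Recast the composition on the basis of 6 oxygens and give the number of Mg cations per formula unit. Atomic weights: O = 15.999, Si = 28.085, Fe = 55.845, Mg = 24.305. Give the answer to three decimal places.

MgO (M=40.304): mol = 0.59423; Mg = 0.59423, O = 0.59423.
FeO (M=71.844): mol = 0.30886; Fe = 0.30886, O = 0.30886.
SiO2 (M=60.083): mol = 0.91407; Si = 0.91407, O = 1.82814.
ΣO = 2.73123; factor = 6/ΣO = 2.19681.
Mg apfu = 0.59423 × 2.19681 = 1.305.

1.305 Mg apfu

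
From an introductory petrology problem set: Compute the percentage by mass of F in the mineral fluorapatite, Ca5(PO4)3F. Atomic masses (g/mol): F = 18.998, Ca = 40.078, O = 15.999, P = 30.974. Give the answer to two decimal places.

Formula mass = 5*40.078 + 3*30.974 + 12*15.999 + 1*18.998 = 504.298 g/mol, of which 18.998 g is F.
So F makes up 18.998/504.298 = 0.0377 of the mass, i.e. 3.77%.

3.77 wt%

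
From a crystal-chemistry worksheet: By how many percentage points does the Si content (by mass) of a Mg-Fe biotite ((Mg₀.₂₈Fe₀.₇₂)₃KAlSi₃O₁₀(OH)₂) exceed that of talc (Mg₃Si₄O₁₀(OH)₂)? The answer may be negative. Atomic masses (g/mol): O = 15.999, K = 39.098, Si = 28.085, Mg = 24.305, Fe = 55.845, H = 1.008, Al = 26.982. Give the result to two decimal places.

Si in (Mg₀.₂₈Fe₀.₇₂)₃KAlSi₃O₁₀(OH)₂: molar mass 485.380 g/mol; 3×28.085 = 84.255 g → 17.36 wt%.
Si in Mg₃Si₄O₁₀(OH)₂: molar mass 379.259 g/mol; 4×28.085 = 112.340 g → 29.62 wt%.
Difference = 17.36 − 29.62 = -12.26 percentage points.

-12.26 percentage points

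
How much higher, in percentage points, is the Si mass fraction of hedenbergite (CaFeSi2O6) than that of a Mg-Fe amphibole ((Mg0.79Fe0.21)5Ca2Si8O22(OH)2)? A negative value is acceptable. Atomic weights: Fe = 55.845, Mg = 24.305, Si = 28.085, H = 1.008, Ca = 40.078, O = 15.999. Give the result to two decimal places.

-3.93 percentage points

Si in CaFeSi2O6: molar mass 248.087 g/mol; 2×28.085 = 56.170 g → 22.64 wt%.
Si in (Mg0.79Fe0.21)5Ca2Si8O22(OH)2: molar mass 845.470 g/mol; 8×28.085 = 224.680 g → 26.57 wt%.
Difference = 22.64 − 26.57 = -3.93 percentage points.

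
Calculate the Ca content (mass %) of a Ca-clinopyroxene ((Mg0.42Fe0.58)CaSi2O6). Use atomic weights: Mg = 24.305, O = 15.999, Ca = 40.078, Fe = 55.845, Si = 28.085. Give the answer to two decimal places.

17.07 mass %

Molar mass of (Mg0.42Fe0.58)CaSi2O6: 0.42×24.305 + 0.58×55.845 + 1×40.078 + 2×28.085 + 6×15.999 = 234.840 g/mol.
Mass of Ca per formula unit: 1 × 40.078 = 40.078 g.
Weight fraction Ca = 40.078 / 234.840 = 0.1707.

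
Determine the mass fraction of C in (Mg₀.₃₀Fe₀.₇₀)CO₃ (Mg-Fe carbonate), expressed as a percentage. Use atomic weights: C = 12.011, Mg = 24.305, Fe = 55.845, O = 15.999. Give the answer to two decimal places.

Molar mass of (Mg₀.₃₀Fe₀.₇₀)CO₃: 0.30·24.305 + 0.70·55.845 + 1·12.011 + 3·15.999 = 106.391 g/mol.
Mass of C per formula unit: 1 × 12.011 = 12.011 g.
Weight fraction C = 12.011 / 106.391 = 0.1129.

11.29 mass %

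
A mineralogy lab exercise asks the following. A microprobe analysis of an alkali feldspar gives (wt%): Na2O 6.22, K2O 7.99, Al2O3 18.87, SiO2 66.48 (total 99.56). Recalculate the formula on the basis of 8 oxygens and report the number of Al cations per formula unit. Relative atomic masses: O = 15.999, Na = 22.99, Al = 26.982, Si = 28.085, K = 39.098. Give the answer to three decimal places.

Na2O: 6.22/61.979 = 0.10036 mol → 0.20072 mol Na, 0.10036 mol O.
K2O: 7.99/94.195 = 0.08482 mol → 0.16964 mol K, 0.08482 mol O.
Al2O3: 18.87/101.961 = 0.18507 mol → 0.37014 mol Al, 0.55521 mol O.
SiO2: 66.48/60.083 = 1.10647 mol → 1.10647 mol Si, 2.21294 mol O.
Total oxygen = 2.95333 mol. Normalization factor = 8/2.95333 = 2.70881.
Al per 8 O = 0.37014 × 2.70881 = 1.003.

1.003 Al apfu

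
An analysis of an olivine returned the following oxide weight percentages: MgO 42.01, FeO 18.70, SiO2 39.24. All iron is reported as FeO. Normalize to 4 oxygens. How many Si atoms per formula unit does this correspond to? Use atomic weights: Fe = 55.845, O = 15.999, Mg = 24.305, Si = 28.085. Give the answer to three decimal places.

42.01 wt% MgO ÷ 40.304 g/mol = 1.04233 mol, giving 1.04233 Mg and 1.04233 O.
18.70 wt% FeO ÷ 71.844 g/mol = 0.26029 mol, giving 0.26029 Fe and 0.26029 O.
39.24 wt% SiO2 ÷ 60.083 g/mol = 0.65310 mol, giving 0.65310 Si and 1.30620 O.
Oxygen sums to 2.60882; scaling by 4/2.60882 = 1.53326 puts the formula on 4 O.
Si: 0.65310 × 1.53326 = 1.001 atoms per formula unit.

1.001 Si apfu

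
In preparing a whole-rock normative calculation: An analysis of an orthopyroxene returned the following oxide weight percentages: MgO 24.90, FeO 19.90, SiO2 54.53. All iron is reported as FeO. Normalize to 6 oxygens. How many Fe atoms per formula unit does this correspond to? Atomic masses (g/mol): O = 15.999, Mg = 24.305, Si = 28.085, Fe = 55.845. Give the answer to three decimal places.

0.613 Fe apfu

MgO: 24.90/40.304 = 0.61780 mol → 0.61780 mol Mg, 0.61780 mol O.
FeO: 19.90/71.844 = 0.27699 mol → 0.27699 mol Fe, 0.27699 mol O.
SiO2: 54.53/60.083 = 0.90758 mol → 0.90758 mol Si, 1.81516 mol O.
Total oxygen = 2.70995 mol. Normalization factor = 6/2.70995 = 2.21406.
Fe per 6 O = 0.27699 × 2.21406 = 0.613.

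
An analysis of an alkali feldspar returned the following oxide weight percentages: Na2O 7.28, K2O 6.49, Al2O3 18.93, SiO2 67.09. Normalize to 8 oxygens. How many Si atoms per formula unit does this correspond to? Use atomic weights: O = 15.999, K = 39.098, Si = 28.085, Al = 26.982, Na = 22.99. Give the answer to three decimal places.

7.28 wt% Na2O ÷ 61.979 g/mol = 0.11746 mol, giving 0.23492 Na and 0.11746 O.
6.49 wt% K2O ÷ 94.195 g/mol = 0.06890 mol, giving 0.13780 K and 0.06890 O.
18.93 wt% Al2O3 ÷ 101.961 g/mol = 0.18566 mol, giving 0.37132 Al and 0.55698 O.
67.09 wt% SiO2 ÷ 60.083 g/mol = 1.11662 mol, giving 1.11662 Si and 2.23324 O.
Oxygen sums to 2.97658; scaling by 8/2.97658 = 2.68765 puts the formula on 8 O.
Si: 1.11662 × 2.68765 = 3.001 atoms per formula unit.

3.001 Si apfu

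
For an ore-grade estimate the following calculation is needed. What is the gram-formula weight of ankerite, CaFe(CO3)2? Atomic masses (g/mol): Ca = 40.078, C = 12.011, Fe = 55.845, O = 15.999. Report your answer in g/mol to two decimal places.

215.94 g/mol

The formula mass is the sum 1*40.078 + 1*55.845 + 2*12.011 + 6*15.999.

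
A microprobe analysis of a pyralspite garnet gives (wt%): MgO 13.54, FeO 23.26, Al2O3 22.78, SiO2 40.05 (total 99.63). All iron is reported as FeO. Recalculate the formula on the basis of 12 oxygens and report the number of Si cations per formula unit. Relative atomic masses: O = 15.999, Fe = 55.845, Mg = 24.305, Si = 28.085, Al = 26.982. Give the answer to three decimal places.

3.004 Si apfu

MgO (M=40.304): mol = 0.33595; Mg = 0.33595, O = 0.33595.
FeO (M=71.844): mol = 0.32376; Fe = 0.32376, O = 0.32376.
Al2O3 (M=101.961): mol = 0.22342; Al = 0.44684, O = 0.67026.
SiO2 (M=60.083): mol = 0.66658; Si = 0.66658, O = 1.33316.
ΣO = 2.66313; factor = 12/ΣO = 4.50598.
Si apfu = 0.66658 × 4.50598 = 3.004.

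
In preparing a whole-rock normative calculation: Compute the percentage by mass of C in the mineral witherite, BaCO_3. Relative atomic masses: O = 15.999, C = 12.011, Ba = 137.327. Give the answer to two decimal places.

Molar mass of BaCO_3: 1*137.327 + 1*12.011 + 3*15.999 = 197.335 g/mol.
Mass of C per formula unit: 1 × 12.011 = 12.011 g.
Weight fraction C = 12.011 / 197.335 = 0.0609.

6.09 weight percent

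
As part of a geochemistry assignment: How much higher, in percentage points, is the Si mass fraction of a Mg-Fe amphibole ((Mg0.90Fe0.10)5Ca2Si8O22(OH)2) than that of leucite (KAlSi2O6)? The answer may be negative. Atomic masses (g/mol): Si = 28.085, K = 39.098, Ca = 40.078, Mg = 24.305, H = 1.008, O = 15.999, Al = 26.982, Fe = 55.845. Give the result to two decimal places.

1.39 percentage points

First mineral: 224.680 g Si in 828.123 g formula = 27.13 wt% Si.
Second mineral: 56.170 g Si in 218.244 g formula = 25.74 wt% Si.
27.13% − 25.74% gives a difference of 1.39 percentage points.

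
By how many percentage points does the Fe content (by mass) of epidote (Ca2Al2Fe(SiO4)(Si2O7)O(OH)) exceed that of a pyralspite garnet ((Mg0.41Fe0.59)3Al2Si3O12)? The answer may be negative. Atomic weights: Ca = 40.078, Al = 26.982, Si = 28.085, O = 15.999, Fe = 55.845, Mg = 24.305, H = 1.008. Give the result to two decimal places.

-9.98 percentage points

M(Ca2Al2Fe(SiO4)(Si2O7)O(OH)) = 483.215 g/mol, so wt% Fe = 55.845/483.215 × 100 = 11.56%.
M((Mg0.41Fe0.59)3Al2Si3O12) = 458.948 g/mol, so wt% Fe = 98.846/458.948 × 100 = 21.54%.
11.56 − 21.54 = -9.98 pp.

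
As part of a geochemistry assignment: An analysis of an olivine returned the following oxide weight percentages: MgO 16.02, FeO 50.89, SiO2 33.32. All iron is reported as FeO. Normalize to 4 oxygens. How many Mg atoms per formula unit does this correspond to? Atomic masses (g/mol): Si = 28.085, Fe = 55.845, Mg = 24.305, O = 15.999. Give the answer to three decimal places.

0.718 Mg apfu

16.02 wt% MgO ÷ 40.304 g/mol = 0.39748 mol, giving 0.39748 Mg and 0.39748 O.
50.89 wt% FeO ÷ 71.844 g/mol = 0.70834 mol, giving 0.70834 Fe and 0.70834 O.
33.32 wt% SiO2 ÷ 60.083 g/mol = 0.55457 mol, giving 0.55457 Si and 1.10914 O.
Oxygen sums to 2.21496; scaling by 4/2.21496 = 1.80590 puts the formula on 4 O.
Mg: 0.39748 × 1.80590 = 0.718 atoms per formula unit.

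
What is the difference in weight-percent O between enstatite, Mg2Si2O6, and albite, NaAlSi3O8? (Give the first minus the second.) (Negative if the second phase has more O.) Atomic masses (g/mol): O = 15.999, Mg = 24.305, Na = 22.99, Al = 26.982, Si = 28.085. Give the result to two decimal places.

M(Mg2Si2O6) = 200.774 g/mol, so wt% O = 95.994/200.774 × 100 = 47.81%.
M(NaAlSi3O8) = 262.219 g/mol, so wt% O = 127.992/262.219 × 100 = 48.81%.
47.81 − 48.81 = -1.00 pp.

-1.00 percentage points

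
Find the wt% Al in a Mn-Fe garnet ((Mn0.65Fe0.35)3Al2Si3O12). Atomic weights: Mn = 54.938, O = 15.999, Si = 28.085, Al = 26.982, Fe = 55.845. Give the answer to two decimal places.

10.88 mass %

Molar mass of (Mn0.65Fe0.35)3Al2Si3O12: 1.95*54.938 + 1.05*55.845 + 2*26.982 + 3*28.085 + 12*15.999 = 495.973 g/mol.
Mass of Al per formula unit: 2 × 26.982 = 53.964 g.
Weight fraction Al = 53.964 / 495.973 = 0.1088.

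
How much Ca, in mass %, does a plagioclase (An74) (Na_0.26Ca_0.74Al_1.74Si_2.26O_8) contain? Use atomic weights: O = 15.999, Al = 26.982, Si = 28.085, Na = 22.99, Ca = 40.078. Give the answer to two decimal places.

10.82 mass %

Formula mass = 0.26*22.99 + 0.74*40.078 + 1.74*26.982 + 2.26*28.085 + 8*15.999 = 274.048 g/mol, of which 29.658 g is Ca.
So Ca makes up 29.658/274.048 = 0.1082 of the mass, i.e. 10.82%.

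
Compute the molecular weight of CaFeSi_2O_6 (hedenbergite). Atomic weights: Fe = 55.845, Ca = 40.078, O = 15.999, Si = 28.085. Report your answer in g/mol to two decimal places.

M = 1(40.078) + 1(55.845) + 2(28.085) + 6(15.999)

248.09 g/mol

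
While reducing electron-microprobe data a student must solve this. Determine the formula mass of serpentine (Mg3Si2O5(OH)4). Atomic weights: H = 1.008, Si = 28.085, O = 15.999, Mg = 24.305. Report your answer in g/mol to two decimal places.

Mg: 3 × 24.305 = 72.9150
Si: 2 × 28.085 = 56.1700
O: 9 × 15.999 = 143.9910
H: 4 × 1.008 = 4.0320
Summing the contributions gives the formula mass.

277.11 g/mol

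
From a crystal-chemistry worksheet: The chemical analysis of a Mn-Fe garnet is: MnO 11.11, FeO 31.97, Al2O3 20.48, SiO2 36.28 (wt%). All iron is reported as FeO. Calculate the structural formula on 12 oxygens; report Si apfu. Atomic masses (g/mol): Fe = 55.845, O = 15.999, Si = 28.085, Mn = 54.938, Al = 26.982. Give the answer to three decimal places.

3.004 Si apfu

MnO: 11.11/70.937 = 0.15662 mol → 0.15662 mol Mn, 0.15662 mol O.
FeO: 31.97/71.844 = 0.44499 mol → 0.44499 mol Fe, 0.44499 mol O.
Al2O3: 20.48/101.961 = 0.20086 mol → 0.40172 mol Al, 0.60258 mol O.
SiO2: 36.28/60.083 = 0.60383 mol → 0.60383 mol Si, 1.20766 mol O.
Total oxygen = 2.41185 mol. Normalization factor = 12/2.41185 = 4.97543.
Si per 12 O = 0.60383 × 4.97543 = 3.004.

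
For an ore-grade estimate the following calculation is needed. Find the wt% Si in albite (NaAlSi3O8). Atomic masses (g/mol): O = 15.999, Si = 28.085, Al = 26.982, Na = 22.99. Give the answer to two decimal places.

32.13 weight percent

Formula mass = 1·22.99 + 1·26.982 + 3·28.085 + 8·15.999 = 262.219 g/mol, of which 84.255 g is Si.
So Si makes up 84.255/262.219 = 0.3213 of the mass, i.e. 32.13%.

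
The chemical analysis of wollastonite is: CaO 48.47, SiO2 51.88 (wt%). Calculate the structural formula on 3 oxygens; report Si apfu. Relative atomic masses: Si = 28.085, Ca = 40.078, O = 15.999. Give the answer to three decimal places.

1.000 Si apfu

CaO (M=56.077): mol = 0.86435; Ca = 0.86435, O = 0.86435.
SiO2 (M=60.083): mol = 0.86347; Si = 0.86347, O = 1.72694.
ΣO = 2.59129; factor = 3/ΣO = 1.15772.
Si apfu = 0.86347 × 1.15772 = 1.000.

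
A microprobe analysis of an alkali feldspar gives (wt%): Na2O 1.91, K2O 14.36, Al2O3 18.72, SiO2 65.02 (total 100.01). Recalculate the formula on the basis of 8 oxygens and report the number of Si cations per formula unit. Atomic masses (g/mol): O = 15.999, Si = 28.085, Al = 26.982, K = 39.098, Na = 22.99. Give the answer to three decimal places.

Na2O: 1.91/61.979 = 0.03082 mol → 0.06164 mol Na, 0.03082 mol O.
K2O: 14.36/94.195 = 0.15245 mol → 0.30490 mol K, 0.15245 mol O.
Al2O3: 18.72/101.961 = 0.18360 mol → 0.36720 mol Al, 0.55080 mol O.
SiO2: 65.02/60.083 = 1.08217 mol → 1.08217 mol Si, 2.16434 mol O.
Total oxygen = 2.89841 mol. Normalization factor = 8/2.89841 = 2.76013.
Si per 8 O = 1.08217 × 2.76013 = 2.987.

2.987 Si apfu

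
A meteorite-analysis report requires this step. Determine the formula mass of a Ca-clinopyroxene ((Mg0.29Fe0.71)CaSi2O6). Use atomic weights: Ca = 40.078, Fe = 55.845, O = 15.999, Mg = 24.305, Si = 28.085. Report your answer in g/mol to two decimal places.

M = 0.29*24.305 + 0.71*55.845 + 1*40.078 + 2*28.085 + 6*15.999

238.94 g/mol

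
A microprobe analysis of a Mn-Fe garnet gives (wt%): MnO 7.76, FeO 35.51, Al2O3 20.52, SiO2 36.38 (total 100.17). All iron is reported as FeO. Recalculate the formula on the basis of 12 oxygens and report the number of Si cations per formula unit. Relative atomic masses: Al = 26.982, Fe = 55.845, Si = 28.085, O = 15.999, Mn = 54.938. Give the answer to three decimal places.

MnO: 7.76/70.937 = 0.10939 mol → 0.10939 mol Mn, 0.10939 mol O.
FeO: 35.51/71.844 = 0.49427 mol → 0.49427 mol Fe, 0.49427 mol O.
Al2O3: 20.52/101.961 = 0.20125 mol → 0.40250 mol Al, 0.60375 mol O.
SiO2: 36.38/60.083 = 0.60550 mol → 0.60550 mol Si, 1.21100 mol O.
Total oxygen = 2.41841 mol. Normalization factor = 12/2.41841 = 4.96194.
Si per 12 O = 0.60550 × 4.96194 = 3.004.

3.004 Si apfu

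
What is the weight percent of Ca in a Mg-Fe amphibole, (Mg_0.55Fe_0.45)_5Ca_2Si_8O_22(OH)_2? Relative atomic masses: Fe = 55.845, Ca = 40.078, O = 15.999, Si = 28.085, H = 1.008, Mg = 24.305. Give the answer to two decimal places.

9.07 mass %

Molar mass of (Mg_0.55Fe_0.45)_5Ca_2Si_8O_22(OH)_2: 2.75*24.305 + 2.25*55.845 + 2*40.078 + 8*28.085 + 24*15.999 + 2*1.008 = 883.318 g/mol.
Mass of Ca per formula unit: 2 × 40.078 = 80.156 g.
Weight fraction Ca = 80.156 / 883.318 = 0.0907.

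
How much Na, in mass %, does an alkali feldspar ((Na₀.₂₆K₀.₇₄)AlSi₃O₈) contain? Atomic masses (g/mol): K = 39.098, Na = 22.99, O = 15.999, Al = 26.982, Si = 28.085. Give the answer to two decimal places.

2.18 mass %

Formula mass = 0.26*22.99 + 0.74*39.098 + 1*26.982 + 3*28.085 + 8*15.999 = 274.139 g/mol, of which 5.977 g is Na.
So Na makes up 5.977/274.139 = 0.0218 of the mass, i.e. 2.18%.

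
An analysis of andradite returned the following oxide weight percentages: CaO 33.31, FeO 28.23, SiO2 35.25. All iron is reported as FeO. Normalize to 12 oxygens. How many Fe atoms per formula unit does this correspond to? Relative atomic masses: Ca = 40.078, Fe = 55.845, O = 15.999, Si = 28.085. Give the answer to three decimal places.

CaO (M=56.077): mol = 0.59400; Ca = 0.59400, O = 0.59400.
FeO (M=71.844): mol = 0.39293; Fe = 0.39293, O = 0.39293.
SiO2 (M=60.083): mol = 0.58669; Si = 0.58669, O = 1.17338.
ΣO = 2.16031; factor = 12/ΣO = 5.55476.
Fe apfu = 0.39293 × 5.55476 = 2.183.

2.183 Fe apfu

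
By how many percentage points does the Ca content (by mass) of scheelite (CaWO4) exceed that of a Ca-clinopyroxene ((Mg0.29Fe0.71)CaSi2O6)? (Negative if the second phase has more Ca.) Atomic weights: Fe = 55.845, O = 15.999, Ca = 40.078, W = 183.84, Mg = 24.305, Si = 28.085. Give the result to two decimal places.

Ca in CaWO4: molar mass 287.914 g/mol; 1×40.078 = 40.078 g → 13.92 wt%.
Ca in (Mg0.29Fe0.71)CaSi2O6: molar mass 238.940 g/mol; 1×40.078 = 40.078 g → 16.77 wt%.
Difference = 13.92 − 16.77 = -2.85 percentage points.

-2.85 percentage points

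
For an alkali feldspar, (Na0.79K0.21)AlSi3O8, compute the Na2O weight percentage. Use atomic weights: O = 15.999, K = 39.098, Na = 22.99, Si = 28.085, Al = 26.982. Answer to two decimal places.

9.22 wt%

Formula mass = 265.602 g/mol.
0.79 Na → 0.3950 mol Na2O per formula unit; M(Na2O) = 61.979, so Na2O mass = 24.482 g.
24.482/265.602 × 100 = 9.22 wt%.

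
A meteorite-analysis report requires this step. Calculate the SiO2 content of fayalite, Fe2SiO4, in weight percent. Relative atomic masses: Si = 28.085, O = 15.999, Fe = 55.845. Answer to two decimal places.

29.49 wt%

M(Fe2SiO4) = 203.771 g/mol; M(SiO2) = 60.083 g/mol.
Moles SiO2 per formula unit = 1 Si ÷ 1 = 1.0000.
SiO2 fraction = (1.0000 × 60.083) / 203.771 = 60.083/203.771 = 0.2949.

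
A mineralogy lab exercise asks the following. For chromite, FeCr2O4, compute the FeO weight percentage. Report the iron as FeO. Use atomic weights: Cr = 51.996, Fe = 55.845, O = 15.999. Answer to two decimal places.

M(FeCr2O4) = 223.833 g/mol; M(FeO) = 71.844 g/mol.
Moles FeO per formula unit = 1 Fe ÷ 1 = 1.0000.
FeO fraction = (1.0000 × 71.844) / 223.833 = 71.844/223.833 = 0.3210.

32.10 wt%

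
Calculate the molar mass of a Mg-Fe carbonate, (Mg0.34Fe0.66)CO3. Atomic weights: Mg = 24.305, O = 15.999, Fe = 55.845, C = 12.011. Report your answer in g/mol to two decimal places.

Mg: 0.34 × 24.305 = 8.2637
Fe: 0.66 × 55.845 = 36.8577
C: 1 × 12.011 = 12.0110
O: 3 × 15.999 = 47.9970
Summing the contributions gives the formula mass.

105.13 g/mol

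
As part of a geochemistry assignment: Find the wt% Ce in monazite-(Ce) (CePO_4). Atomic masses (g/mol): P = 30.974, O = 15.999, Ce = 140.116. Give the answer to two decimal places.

59.60 wt%

M(CePO_4) = 235.086 g/mol.
Ce contributes 1 × 140.116 = 140.116 g per mole.
140.116/235.086 = 0.5960 → 59.60%.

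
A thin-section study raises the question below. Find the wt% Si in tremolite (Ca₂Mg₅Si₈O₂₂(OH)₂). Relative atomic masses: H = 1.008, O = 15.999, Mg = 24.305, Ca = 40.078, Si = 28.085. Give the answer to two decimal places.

27.66 mass %

Molar mass of Ca₂Mg₅Si₈O₂₂(OH)₂: 2·40.078 + 5·24.305 + 8·28.085 + 24·15.999 + 2·1.008 = 812.353 g/mol.
Mass of Si per formula unit: 8 × 28.085 = 224.680 g.
Weight fraction Si = 224.680 / 812.353 = 0.2766.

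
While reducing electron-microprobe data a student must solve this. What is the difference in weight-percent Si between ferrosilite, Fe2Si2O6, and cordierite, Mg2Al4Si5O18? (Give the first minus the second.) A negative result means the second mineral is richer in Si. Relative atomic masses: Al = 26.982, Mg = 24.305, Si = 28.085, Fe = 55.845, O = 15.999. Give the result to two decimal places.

M(Fe2Si2O6) = 263.854 g/mol, so wt% Si = 56.170/263.854 × 100 = 21.29%.
M(Mg2Al4Si5O18) = 584.945 g/mol, so wt% Si = 140.425/584.945 × 100 = 24.01%.
21.29 − 24.01 = -2.72 pp.

-2.72 percentage points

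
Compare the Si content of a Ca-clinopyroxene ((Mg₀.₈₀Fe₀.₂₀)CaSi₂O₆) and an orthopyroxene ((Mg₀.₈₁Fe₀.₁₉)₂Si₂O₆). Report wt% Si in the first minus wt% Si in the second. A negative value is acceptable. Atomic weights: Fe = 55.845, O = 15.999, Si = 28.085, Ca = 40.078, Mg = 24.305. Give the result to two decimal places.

-1.20 percentage points

First mineral: 56.170 g Si in 222.855 g formula = 25.20 wt% Si.
Second mineral: 56.170 g Si in 212.759 g formula = 26.40 wt% Si.
25.20% − 26.40% gives a difference of -1.20 percentage points.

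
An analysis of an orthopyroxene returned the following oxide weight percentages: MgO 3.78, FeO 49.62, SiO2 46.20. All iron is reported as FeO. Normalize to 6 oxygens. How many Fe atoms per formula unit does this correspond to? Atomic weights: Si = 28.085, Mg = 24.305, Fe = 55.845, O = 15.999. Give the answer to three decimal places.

1.784 Fe apfu

3.78 wt% MgO ÷ 40.304 g/mol = 0.09379 mol, giving 0.09379 Mg and 0.09379 O.
49.62 wt% FeO ÷ 71.844 g/mol = 0.69066 mol, giving 0.69066 Fe and 0.69066 O.
46.20 wt% SiO2 ÷ 60.083 g/mol = 0.76894 mol, giving 0.76894 Si and 1.53788 O.
Oxygen sums to 2.32233; scaling by 6/2.32233 = 2.58361 puts the formula on 6 O.
Fe: 0.69066 × 2.58361 = 1.784 atoms per formula unit.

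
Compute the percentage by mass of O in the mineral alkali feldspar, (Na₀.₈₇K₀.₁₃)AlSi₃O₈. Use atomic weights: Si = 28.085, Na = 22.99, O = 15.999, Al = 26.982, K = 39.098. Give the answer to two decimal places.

Formula mass = 0.87×22.99 + 0.13×39.098 + 1×26.982 + 3×28.085 + 8×15.999 = 264.313 g/mol, of which 127.992 g is O.
So O makes up 127.992/264.313 = 0.4842 of the mass, i.e. 48.42%.

48.42 wt%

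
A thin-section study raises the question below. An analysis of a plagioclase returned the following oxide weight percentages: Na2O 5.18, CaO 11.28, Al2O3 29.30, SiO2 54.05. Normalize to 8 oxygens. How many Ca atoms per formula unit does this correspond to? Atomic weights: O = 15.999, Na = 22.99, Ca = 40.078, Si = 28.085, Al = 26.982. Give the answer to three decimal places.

Na2O: 5.18/61.979 = 0.08358 mol → 0.16716 mol Na, 0.08358 mol O.
CaO: 11.28/56.077 = 0.20115 mol → 0.20115 mol Ca, 0.20115 mol O.
Al2O3: 29.30/101.961 = 0.28736 mol → 0.57472 mol Al, 0.86208 mol O.
SiO2: 54.05/60.083 = 0.89959 mol → 0.89959 mol Si, 1.79918 mol O.
Total oxygen = 2.94599 mol. Normalization factor = 8/2.94599 = 2.71556.
Ca per 8 O = 0.20115 × 2.71556 = 0.546.

0.546 Ca apfu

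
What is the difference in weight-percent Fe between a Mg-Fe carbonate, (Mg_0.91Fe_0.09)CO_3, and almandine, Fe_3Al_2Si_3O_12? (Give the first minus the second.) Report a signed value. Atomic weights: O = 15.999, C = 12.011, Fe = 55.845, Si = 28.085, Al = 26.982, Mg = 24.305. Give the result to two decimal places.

-27.89 percentage points

Fe in (Mg_0.91Fe_0.09)CO_3: molar mass 87.152 g/mol; 0.09×55.845 = 5.026 g → 5.77 wt%.
Fe in Fe_3Al_2Si_3O_12: molar mass 497.742 g/mol; 3×55.845 = 167.535 g → 33.66 wt%.
Difference = 5.77 − 33.66 = -27.89 percentage points.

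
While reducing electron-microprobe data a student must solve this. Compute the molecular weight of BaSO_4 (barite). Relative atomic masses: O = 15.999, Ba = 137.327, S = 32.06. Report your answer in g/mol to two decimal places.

The formula mass is the sum 1×137.327 + 1×32.06 + 4×15.999.

233.38 g/mol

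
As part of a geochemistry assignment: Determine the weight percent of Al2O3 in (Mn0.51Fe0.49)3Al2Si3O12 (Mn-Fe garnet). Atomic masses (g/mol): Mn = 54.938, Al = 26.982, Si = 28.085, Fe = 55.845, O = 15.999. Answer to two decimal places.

Formula mass = 496.354 g/mol.
2 Al → 1.0000 mol Al2O3 per formula unit; M(Al2O3) = 101.961, so Al2O3 mass = 101.961 g.
101.961/496.354 × 100 = 20.54 wt%.

20.54 wt%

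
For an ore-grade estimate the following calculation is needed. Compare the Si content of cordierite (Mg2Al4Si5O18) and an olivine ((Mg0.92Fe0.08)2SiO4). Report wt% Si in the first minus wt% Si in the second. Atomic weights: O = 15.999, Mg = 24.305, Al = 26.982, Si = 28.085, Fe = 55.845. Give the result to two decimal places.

Si in Mg2Al4Si5O18: molar mass 584.945 g/mol; 5×28.085 = 140.425 g → 24.01 wt%.
Si in (Mg0.92Fe0.08)2SiO4: molar mass 145.737 g/mol; 1×28.085 = 28.085 g → 19.27 wt%.
Difference = 24.01 − 19.27 = 4.74 percentage points.

4.74 percentage points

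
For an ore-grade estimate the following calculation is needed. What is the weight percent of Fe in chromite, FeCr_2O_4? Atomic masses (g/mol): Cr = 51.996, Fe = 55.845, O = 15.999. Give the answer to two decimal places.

Formula mass = 1·55.845 + 2·51.996 + 4·15.999 = 223.833 g/mol, of which 55.845 g is Fe.
So Fe makes up 55.845/223.833 = 0.2495 of the mass, i.e. 24.95%.

24.95 weight percent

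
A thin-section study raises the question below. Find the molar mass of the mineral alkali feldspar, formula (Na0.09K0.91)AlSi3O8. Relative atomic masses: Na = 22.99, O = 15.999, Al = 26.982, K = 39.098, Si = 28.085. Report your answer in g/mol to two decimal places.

276.88 g/mol

The formula mass is the sum 0.09×22.99 + 0.91×39.098 + 1×26.982 + 3×28.085 + 8×15.999.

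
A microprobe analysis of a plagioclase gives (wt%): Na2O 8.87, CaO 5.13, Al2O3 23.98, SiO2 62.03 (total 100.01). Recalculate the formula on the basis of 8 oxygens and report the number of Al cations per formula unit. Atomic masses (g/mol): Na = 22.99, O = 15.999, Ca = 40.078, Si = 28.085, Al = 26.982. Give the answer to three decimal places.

1.252 Al apfu

Na2O (M=61.979): mol = 0.14311; Na = 0.28622, O = 0.14311.
CaO (M=56.077): mol = 0.09148; Ca = 0.09148, O = 0.09148.
Al2O3 (M=101.961): mol = 0.23519; Al = 0.47038, O = 0.70557.
SiO2 (M=60.083): mol = 1.03241; Si = 1.03241, O = 2.06482.
ΣO = 3.00498; factor = 8/ΣO = 2.66225.
Al apfu = 0.47038 × 2.66225 = 1.252.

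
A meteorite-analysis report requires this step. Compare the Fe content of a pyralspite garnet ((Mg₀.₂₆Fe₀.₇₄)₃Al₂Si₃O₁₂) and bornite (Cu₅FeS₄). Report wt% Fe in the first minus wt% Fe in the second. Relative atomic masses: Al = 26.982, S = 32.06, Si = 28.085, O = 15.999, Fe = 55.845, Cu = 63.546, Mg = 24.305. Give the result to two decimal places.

M((Mg₀.₂₆Fe₀.₇₄)₃Al₂Si₃O₁₂) = 473.141 g/mol, so wt% Fe = 123.976/473.141 × 100 = 26.20%.
M(Cu₅FeS₄) = 501.815 g/mol, so wt% Fe = 55.845/501.815 × 100 = 11.13%.
26.20 − 11.13 = 15.07 pp.

15.07 percentage points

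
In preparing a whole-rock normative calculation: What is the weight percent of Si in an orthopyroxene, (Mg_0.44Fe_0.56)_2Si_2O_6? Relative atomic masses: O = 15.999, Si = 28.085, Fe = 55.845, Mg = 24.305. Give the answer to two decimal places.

23.79 wt%

Formula mass = 0.88·24.305 + 1.12·55.845 + 2·28.085 + 6·15.999 = 236.099 g/mol, of which 56.170 g is Si.
So Si makes up 56.170/236.099 = 0.2379 of the mass, i.e. 23.79%.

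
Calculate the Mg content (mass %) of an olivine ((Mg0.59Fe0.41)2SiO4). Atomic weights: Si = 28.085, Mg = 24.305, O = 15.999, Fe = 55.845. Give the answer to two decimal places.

17.22 mass %

Molar mass of (Mg0.59Fe0.41)2SiO4: 1.18·24.305 + 0.82·55.845 + 1·28.085 + 4·15.999 = 166.554 g/mol.
Mass of Mg per formula unit: 1.18 × 24.305 = 28.680 g.
Weight fraction Mg = 28.680 / 166.554 = 0.1722.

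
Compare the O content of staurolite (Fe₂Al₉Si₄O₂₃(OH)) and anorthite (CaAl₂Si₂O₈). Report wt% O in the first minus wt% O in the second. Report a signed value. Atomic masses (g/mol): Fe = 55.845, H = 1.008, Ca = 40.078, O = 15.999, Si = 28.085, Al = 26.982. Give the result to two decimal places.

O in Fe₂Al₉Si₄O₂₃(OH): molar mass 851.852 g/mol; 24×15.999 = 383.976 g → 45.08 wt%.
O in CaAl₂Si₂O₈: molar mass 278.204 g/mol; 8×15.999 = 127.992 g → 46.01 wt%.
Difference = 45.08 − 46.01 = -0.93 percentage points.

-0.93 percentage points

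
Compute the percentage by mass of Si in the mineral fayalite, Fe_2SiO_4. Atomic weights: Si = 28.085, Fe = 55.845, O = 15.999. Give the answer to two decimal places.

13.78 mass %

Formula mass = 2·55.845 + 1·28.085 + 4·15.999 = 203.771 g/mol, of which 28.085 g is Si.
So Si makes up 28.085/203.771 = 0.1378 of the mass, i.e. 13.78%.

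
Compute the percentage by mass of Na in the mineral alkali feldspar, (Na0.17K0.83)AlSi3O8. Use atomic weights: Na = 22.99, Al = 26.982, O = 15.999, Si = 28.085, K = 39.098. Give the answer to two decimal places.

Formula mass = 0.17×22.99 + 0.83×39.098 + 1×26.982 + 3×28.085 + 8×15.999 = 275.589 g/mol, of which 3.908 g is Na.
So Na makes up 3.908/275.589 = 0.0142 of the mass, i.e. 1.42%.

1.42 mass %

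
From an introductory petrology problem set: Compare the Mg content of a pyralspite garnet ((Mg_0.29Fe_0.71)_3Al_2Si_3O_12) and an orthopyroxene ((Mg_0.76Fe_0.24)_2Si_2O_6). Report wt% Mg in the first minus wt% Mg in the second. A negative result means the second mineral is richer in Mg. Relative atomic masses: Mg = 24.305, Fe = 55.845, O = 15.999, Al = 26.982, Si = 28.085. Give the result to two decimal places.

Mg in (Mg_0.29Fe_0.71)_3Al_2Si_3O_12: molar mass 470.302 g/mol; 0.87×24.305 = 21.145 g → 4.50 wt%.
Mg in (Mg_0.76Fe_0.24)_2Si_2O_6: molar mass 215.913 g/mol; 1.52×24.305 = 36.944 g → 17.11 wt%.
Difference = 4.50 − 17.11 = -12.61 percentage points.

-12.61 percentage points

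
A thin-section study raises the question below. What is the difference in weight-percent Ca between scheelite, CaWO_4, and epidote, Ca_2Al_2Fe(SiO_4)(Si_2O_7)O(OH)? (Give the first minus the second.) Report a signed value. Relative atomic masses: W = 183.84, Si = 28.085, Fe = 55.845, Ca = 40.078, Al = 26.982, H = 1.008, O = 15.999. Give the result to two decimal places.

First mineral: 40.078 g Ca in 287.914 g formula = 13.92 wt% Ca.
Second mineral: 80.156 g Ca in 483.215 g formula = 16.59 wt% Ca.
13.92% − 16.59% gives a difference of -2.67 percentage points.

-2.67 percentage points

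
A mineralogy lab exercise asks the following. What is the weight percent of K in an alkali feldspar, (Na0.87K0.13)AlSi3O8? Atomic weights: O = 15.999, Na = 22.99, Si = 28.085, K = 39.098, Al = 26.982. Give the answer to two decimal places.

Molar mass of (Na0.87K0.13)AlSi3O8: 0.87·22.99 + 0.13·39.098 + 1·26.982 + 3·28.085 + 8·15.999 = 264.313 g/mol.
Mass of K per formula unit: 0.13 × 39.098 = 5.083 g.
Weight fraction K = 5.083 / 264.313 = 0.0192.

1.92 mass %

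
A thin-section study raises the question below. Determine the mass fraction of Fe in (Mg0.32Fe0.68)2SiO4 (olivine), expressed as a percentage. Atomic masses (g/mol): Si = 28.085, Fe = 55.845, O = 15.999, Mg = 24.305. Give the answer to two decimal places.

41.37 wt%

Molar mass of (Mg0.32Fe0.68)2SiO4: 0.64*24.305 + 1.36*55.845 + 1*28.085 + 4*15.999 = 183.585 g/mol.
Mass of Fe per formula unit: 1.36 × 55.845 = 75.949 g.
Weight fraction Fe = 75.949 / 183.585 = 0.4137.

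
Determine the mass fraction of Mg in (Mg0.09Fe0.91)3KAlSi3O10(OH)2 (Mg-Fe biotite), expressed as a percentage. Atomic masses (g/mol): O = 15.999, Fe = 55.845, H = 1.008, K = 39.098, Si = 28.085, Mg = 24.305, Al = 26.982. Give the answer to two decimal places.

Formula mass = 0.27·24.305 + 2.73·55.845 + 1·39.098 + 1·26.982 + 3·28.085 + 12·15.999 + 2·1.008 = 503.358 g/mol, of which 6.562 g is Mg.
So Mg makes up 6.562/503.358 = 0.0130 of the mass, i.e. 1.30%.

1.30 weight percent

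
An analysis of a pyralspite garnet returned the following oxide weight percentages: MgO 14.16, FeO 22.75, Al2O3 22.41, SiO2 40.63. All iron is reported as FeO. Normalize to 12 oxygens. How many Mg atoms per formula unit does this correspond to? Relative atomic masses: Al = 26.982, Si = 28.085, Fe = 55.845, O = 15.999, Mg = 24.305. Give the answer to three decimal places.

1.573 Mg apfu

14.16 wt% MgO ÷ 40.304 g/mol = 0.35133 mol, giving 0.35133 Mg and 0.35133 O.
22.75 wt% FeO ÷ 71.844 g/mol = 0.31666 mol, giving 0.31666 Fe and 0.31666 O.
22.41 wt% Al2O3 ÷ 101.961 g/mol = 0.21979 mol, giving 0.43958 Al and 0.65937 O.
40.63 wt% SiO2 ÷ 60.083 g/mol = 0.67623 mol, giving 0.67623 Si and 1.35246 O.
Oxygen sums to 2.67982; scaling by 12/2.67982 = 4.47791 puts the formula on 12 O.
Mg: 0.35133 × 4.47791 = 1.573 atoms per formula unit.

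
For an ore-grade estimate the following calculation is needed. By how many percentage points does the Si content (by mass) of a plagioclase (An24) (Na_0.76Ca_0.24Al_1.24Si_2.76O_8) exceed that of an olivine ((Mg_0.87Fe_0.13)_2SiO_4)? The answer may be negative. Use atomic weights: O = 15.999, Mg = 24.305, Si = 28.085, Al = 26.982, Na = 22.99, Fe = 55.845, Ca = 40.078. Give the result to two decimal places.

10.27 percentage points

Si in Na_0.76Ca_0.24Al_1.24Si_2.76O_8: molar mass 266.055 g/mol; 2.76×28.085 = 77.515 g → 29.13 wt%.
Si in (Mg_0.87Fe_0.13)_2SiO_4: molar mass 148.891 g/mol; 1×28.085 = 28.085 g → 18.86 wt%.
Difference = 29.13 − 18.86 = 10.27 percentage points.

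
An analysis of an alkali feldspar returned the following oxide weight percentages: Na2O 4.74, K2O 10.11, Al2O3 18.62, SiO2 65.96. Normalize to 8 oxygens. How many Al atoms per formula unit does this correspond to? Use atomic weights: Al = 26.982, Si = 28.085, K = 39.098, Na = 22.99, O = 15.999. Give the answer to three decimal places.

0.998 Al apfu

Na2O (M=61.979): mol = 0.07648; Na = 0.15296, O = 0.07648.
K2O (M=94.195): mol = 0.10733; K = 0.21466, O = 0.10733.
Al2O3 (M=101.961): mol = 0.18262; Al = 0.36524, O = 0.54786.
SiO2 (M=60.083): mol = 1.09781; Si = 1.09781, O = 2.19562.
ΣO = 2.92729; factor = 8/ΣO = 2.73290.
Al apfu = 0.36524 × 2.73290 = 0.998.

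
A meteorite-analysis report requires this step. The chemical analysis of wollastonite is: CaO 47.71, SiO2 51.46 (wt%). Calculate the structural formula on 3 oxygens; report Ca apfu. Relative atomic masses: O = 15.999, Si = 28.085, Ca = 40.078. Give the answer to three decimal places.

0.996 Ca apfu

CaO: 47.71/56.077 = 0.85079 mol → 0.85079 mol Ca, 0.85079 mol O.
SiO2: 51.46/60.083 = 0.85648 mol → 0.85648 mol Si, 1.71296 mol O.
Total oxygen = 2.56375 mol. Normalization factor = 3/2.56375 = 1.17016.
Ca per 3 O = 0.85079 × 1.17016 = 0.996.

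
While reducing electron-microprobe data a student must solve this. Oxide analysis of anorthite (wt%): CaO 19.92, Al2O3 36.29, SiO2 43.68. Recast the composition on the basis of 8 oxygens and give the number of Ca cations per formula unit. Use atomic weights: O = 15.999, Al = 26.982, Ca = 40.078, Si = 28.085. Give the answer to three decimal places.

CaO (M=56.077): mol = 0.35523; Ca = 0.35523, O = 0.35523.
Al2O3 (M=101.961): mol = 0.35592; Al = 0.71184, O = 1.06776.
SiO2 (M=60.083): mol = 0.72699; Si = 0.72699, O = 1.45398.
ΣO = 2.87697; factor = 8/ΣO = 2.78070.
Ca apfu = 0.35523 × 2.78070 = 0.988.

0.988 Ca apfu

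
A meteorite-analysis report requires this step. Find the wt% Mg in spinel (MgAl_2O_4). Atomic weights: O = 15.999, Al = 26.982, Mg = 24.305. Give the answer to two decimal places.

17.08 weight percent

Molar mass of MgAl_2O_4: 1×24.305 + 2×26.982 + 4×15.999 = 142.265 g/mol.
Mass of Mg per formula unit: 1 × 24.305 = 24.305 g.
Weight fraction Mg = 24.305 / 142.265 = 0.1708.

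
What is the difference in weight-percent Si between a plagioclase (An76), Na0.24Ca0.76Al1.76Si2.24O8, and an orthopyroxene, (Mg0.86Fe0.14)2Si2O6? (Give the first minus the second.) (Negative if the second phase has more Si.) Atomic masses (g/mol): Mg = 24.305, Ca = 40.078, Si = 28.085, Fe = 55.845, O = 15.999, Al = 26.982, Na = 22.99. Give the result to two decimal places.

-3.87 percentage points

M(Na0.24Ca0.76Al1.76Si2.24O8) = 274.368 g/mol, so wt% Si = 62.910/274.368 × 100 = 22.93%.
M((Mg0.86Fe0.14)2Si2O6) = 209.605 g/mol, so wt% Si = 56.170/209.605 × 100 = 26.80%.
22.93 − 26.80 = -3.87 pp.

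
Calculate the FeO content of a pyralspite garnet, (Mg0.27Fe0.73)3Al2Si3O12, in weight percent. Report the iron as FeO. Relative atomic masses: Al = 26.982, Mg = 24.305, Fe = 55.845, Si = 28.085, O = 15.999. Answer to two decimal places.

33.32 wt%

Formula mass = 472.195 g/mol.
2.19 Fe → 2.1900 mol FeO per formula unit; M(FeO) = 71.844, so FeO mass = 157.338 g.
157.338/472.195 × 100 = 33.32 wt%.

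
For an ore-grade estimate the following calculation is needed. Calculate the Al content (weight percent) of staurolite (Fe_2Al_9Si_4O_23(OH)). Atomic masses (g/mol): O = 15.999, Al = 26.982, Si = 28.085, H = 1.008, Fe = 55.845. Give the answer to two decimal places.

28.51 weight percent

M(Fe_2Al_9Si_4O_23(OH)) = 851.852 g/mol.
Al contributes 9 × 26.982 = 242.838 g per mole.
242.838/851.852 = 0.2851 → 28.51%.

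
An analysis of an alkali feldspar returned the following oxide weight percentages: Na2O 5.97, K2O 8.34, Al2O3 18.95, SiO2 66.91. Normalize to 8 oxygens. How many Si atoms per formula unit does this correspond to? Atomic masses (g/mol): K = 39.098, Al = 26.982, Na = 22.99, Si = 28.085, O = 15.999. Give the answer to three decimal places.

Na2O (M=61.979): mol = 0.09632; Na = 0.19264, O = 0.09632.
K2O (M=94.195): mol = 0.08854; K = 0.17708, O = 0.08854.
Al2O3 (M=101.961): mol = 0.18586; Al = 0.37172, O = 0.55758.
SiO2 (M=60.083): mol = 1.11363; Si = 1.11363, O = 2.22726.
ΣO = 2.96970; factor = 8/ΣO = 2.69387.
Si apfu = 1.11363 × 2.69387 = 3.000.

3.000 Si apfu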